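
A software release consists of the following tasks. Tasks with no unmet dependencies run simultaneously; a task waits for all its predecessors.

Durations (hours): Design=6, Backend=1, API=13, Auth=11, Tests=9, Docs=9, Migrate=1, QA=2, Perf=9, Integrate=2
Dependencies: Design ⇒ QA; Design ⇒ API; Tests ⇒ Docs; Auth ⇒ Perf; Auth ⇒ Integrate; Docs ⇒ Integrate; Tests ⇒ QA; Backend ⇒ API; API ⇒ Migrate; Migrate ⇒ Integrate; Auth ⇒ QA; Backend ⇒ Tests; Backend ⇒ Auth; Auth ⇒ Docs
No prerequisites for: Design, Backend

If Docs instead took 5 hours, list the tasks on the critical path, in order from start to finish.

Design, API, Migrate, Integrate

Actual critical path: Backend→Auth→Docs→Integrate = 1+11+9+2 = 23 ⇒ 23 hours.
Since Docs is critical, the -4 change carries straight to that chain (now 19 hours).
The binding chain switches to Design→API→Migrate→Integrate = 6+13+1+2 = 22; finish 22 hours.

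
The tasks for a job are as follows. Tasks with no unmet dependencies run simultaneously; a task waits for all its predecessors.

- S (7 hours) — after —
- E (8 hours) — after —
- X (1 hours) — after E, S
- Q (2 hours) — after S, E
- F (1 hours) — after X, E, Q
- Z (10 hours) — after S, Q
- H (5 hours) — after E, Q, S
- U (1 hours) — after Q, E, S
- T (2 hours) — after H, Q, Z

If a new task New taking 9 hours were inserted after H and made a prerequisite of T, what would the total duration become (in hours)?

26

Originally the job takes 22 hours.
With New inserted, T now waits for max(H, Q, Z, New).
New critical path: E→Q→H→New→T = 8+2+5+9+2 = 26 ⇒ 26 hours.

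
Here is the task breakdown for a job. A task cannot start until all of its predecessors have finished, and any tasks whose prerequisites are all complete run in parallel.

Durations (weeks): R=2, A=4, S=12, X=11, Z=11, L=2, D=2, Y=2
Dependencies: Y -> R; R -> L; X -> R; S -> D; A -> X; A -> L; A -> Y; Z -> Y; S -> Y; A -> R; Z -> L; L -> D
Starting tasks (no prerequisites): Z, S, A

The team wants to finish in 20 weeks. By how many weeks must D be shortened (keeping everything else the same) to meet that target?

Current finish: 21 weeks; target: 20.
D is on every critical path, so each week cut from D cuts the finish by one (this holds down to a finish of 20).
Need 21 − 20 = 1 week off D → D becomes 1 week, finish becomes 20.

1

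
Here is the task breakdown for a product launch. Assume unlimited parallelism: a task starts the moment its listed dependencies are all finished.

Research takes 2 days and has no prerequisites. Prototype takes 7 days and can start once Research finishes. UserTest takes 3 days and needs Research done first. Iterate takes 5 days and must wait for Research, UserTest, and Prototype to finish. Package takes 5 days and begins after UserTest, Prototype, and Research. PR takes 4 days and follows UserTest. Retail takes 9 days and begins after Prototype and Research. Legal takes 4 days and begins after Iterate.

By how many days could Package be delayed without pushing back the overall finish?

The longest chain is Research→Prototype→Iterate→Legal = 2+7+5+4 = 18; overall finish 18 days.
The longest chain containing Package totals 14 days.
So Package can slip 18 − 14 = 4 days.

4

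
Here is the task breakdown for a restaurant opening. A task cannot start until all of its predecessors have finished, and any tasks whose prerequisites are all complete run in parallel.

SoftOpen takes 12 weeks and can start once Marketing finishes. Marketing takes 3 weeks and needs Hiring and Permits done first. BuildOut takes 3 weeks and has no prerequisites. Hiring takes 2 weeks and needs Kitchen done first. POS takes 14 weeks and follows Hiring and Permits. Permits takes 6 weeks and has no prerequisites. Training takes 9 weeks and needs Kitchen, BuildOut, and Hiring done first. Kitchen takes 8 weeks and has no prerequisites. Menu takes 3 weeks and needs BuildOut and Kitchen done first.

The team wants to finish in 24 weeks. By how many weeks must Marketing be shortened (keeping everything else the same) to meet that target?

Current finish: 25 weeks; target: 24.
Marketing is on every critical path, so each week cut from Marketing cuts the finish by one (this holds down to a finish of 24).
Need 25 − 24 = 1 week off Marketing → Marketing becomes 2 weeks, finish becomes 24.

1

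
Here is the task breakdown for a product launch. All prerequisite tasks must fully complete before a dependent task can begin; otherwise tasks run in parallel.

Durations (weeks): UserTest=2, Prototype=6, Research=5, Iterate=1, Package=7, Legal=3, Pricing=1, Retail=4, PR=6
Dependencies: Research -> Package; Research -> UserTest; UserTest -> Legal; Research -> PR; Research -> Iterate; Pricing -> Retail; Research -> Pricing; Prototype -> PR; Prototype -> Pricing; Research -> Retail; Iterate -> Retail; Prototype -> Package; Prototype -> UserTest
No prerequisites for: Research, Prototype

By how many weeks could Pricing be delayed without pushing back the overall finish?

2

Prototype→Package = 6+7 = 13 sets the makespan at 13 weeks.
The longest chain containing Pricing totals 11 weeks.
Slack of Pricing = 8 − 6 = 2 weeks.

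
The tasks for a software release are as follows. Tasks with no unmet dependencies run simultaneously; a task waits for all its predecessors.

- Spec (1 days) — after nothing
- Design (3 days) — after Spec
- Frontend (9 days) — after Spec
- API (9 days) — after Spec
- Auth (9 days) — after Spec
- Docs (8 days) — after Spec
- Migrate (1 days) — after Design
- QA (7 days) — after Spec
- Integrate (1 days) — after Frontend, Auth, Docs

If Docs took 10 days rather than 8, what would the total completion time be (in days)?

12

Actual critical path: Spec→Frontend→Integrate = 1+9+1 = 11 ⇒ 11 days.
Docs is off the critical path — its longest chain is 10 days, giving 1 of slack.
New critical path: Spec→Docs→Integrate = 1+10+1 = 12 ⇒ 12 days.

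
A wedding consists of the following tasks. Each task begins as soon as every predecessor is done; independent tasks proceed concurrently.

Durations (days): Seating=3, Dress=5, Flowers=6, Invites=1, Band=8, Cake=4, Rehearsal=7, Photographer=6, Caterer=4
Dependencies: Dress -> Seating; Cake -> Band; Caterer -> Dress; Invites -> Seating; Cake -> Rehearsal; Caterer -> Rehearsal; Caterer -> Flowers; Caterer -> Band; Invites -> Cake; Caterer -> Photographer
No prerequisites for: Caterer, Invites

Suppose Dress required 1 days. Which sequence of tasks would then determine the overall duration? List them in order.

As given, the longest chain is Invites→Cake→Band = 1+4+8 = 13, so the finish is 13 days.
Dress is off the critical path — its longest chain is 12 days, giving 1 of slack.
The critical path is still Invites→Cake→Band; finish is now 13 days.

Invites, Cake, Band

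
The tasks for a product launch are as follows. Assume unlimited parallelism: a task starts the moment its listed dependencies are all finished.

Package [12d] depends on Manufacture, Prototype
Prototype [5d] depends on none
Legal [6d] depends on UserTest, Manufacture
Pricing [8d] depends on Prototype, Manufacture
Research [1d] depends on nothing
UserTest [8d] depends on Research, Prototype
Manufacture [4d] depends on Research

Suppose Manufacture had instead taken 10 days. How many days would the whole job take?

The binding path is Prototype→UserTest→Legal = 5+8+6 = 19; finish at 19 days.
Manufacture is off the critical path — its longest chain is 17 days, giving 2 of slack.
The binding chain switches to Research→Manufacture→Package = 1+10+12 = 23; finish 23 days.

23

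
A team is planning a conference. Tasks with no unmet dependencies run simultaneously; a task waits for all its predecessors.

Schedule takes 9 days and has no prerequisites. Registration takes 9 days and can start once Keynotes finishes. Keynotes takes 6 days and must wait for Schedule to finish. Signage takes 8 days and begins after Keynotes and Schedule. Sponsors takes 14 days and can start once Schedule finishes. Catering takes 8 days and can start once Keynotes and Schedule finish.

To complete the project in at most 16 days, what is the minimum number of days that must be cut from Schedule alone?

Current finish: 24 days; target: 16.
Schedule is on every critical path, so each day cut from Schedule cuts the finish by one (this holds down to a finish of 16).
Need 24 − 16 = 8 days off Schedule → Schedule becomes 1 day, finish becomes 16.

8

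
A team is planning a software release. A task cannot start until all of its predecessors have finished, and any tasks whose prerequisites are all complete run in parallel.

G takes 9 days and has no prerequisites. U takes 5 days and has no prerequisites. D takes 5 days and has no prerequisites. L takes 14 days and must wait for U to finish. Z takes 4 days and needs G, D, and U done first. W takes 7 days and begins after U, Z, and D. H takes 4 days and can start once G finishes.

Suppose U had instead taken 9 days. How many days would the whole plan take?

23

The binding path is G→Z→W = 9+4+7 = 20; finish at 20 days.
U is off the critical path — its longest chain is 19 days, giving 1 of slack.
Now U→L = 9+14 = 23 is longest, so the finish becomes 23 days.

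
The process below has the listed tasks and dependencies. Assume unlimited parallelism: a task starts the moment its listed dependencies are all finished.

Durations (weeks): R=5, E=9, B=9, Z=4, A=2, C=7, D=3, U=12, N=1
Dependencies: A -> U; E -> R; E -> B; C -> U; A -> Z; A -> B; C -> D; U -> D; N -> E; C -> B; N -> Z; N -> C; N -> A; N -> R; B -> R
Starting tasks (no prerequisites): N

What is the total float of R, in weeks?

The longest chain is N→E→B→R = 1+9+9+5 = 24; overall finish 24 weeks.
Longest path through R: 24 weeks (earliest finish 24, latest finish 24).
Float = 24 − 24 = 0.

0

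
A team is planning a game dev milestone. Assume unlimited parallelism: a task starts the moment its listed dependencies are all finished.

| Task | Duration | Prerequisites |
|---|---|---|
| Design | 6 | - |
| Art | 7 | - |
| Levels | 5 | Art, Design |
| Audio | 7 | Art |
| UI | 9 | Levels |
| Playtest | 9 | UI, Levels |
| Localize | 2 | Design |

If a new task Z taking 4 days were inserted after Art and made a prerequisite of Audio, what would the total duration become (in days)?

Originally the project takes 30 days.
With Z inserted, Audio now waits for max(Art, Z).
New critical path: Art→Levels→UI→Playtest = 7+5+9+9 = 30 ⇒ 30 days.

30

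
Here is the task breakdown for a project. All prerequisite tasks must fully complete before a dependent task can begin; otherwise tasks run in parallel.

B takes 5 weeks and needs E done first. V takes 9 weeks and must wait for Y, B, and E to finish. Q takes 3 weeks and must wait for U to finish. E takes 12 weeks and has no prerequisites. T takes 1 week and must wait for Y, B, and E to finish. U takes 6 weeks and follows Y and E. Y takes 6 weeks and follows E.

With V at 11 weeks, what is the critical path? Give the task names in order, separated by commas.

Baseline: E→Y→V = 12+6+9 = 27 → 27 weeks.
Since V is critical, the +2 change carries straight to that chain (now 29 weeks).
That remains the longest chain; total 29 weeks.

E, Y, V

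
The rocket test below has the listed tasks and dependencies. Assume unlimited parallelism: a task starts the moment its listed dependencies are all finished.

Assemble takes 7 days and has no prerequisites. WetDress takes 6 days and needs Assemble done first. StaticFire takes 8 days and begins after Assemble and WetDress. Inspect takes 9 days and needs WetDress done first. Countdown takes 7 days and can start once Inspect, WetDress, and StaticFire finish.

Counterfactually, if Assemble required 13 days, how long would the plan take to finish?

35

Actual critical path: Assemble→WetDress→Inspect→Countdown = 7+6+9+7 = 29 ⇒ 29 days.
Assemble is on the critical path; changing it to 13 makes that path 35 days.
The critical path is still Assemble→WetDress→Inspect→Countdown; finish is now 35 days.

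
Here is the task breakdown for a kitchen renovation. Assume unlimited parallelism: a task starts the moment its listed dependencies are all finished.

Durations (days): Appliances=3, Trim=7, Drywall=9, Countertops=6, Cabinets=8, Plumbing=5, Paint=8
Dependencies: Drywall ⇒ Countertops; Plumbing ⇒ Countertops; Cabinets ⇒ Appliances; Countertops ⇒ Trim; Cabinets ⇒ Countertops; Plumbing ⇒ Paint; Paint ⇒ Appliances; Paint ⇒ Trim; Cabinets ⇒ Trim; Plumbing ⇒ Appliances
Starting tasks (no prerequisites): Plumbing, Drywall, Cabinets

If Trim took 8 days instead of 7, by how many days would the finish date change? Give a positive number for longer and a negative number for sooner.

1

Baseline: Drywall→Countertops→Trim = 9+6+7 = 22 → 22 days.
Since Trim is critical, the +1 change carries straight to that chain (now 23 days).
The critical path is still Drywall→Countertops→Trim; finish is now 23 days.
Change in finish: 23 − 22 = +1 days.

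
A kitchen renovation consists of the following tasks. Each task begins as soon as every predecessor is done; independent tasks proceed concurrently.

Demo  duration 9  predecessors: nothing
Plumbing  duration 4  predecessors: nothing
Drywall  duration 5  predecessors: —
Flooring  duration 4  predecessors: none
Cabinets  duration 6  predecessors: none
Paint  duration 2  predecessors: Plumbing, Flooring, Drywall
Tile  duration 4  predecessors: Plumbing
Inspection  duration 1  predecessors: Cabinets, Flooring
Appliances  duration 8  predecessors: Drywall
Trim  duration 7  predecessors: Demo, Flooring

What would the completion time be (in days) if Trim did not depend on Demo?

13

Original critical path: Demo→Trim = 9+7 = 16 ⇒ 16 days.
Without Demo→Trim, Trim's earliest start moves from 9 to 4.
New critical path: Drywall→Appliances = 5+8 = 13 ⇒ 13 days.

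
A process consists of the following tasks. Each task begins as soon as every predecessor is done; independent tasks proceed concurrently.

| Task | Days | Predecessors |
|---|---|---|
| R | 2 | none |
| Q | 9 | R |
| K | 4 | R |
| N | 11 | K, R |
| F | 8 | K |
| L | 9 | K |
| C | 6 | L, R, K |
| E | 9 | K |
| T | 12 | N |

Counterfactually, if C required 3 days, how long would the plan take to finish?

29

Baseline: R→K→N→T = 2+4+11+12 = 29 → 29 days.
C has 8 days of float (longest path through it is 21).
The critical path is still R→K→N→T; finish is now 29 days.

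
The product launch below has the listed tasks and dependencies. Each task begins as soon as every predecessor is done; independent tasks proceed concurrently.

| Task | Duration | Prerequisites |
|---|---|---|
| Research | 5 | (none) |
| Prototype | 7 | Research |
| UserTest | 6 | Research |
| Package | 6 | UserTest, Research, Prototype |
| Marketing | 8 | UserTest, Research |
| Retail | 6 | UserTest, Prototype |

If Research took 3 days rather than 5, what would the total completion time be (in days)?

17

As given, the longest chain is Research→UserTest→Marketing = 5+6+8 = 19, so the finish is 19 days.
Since Research is critical, the -2 change carries straight to that chain (now 17 days).
The critical path is still Research→UserTest→Marketing; finish is now 17 days.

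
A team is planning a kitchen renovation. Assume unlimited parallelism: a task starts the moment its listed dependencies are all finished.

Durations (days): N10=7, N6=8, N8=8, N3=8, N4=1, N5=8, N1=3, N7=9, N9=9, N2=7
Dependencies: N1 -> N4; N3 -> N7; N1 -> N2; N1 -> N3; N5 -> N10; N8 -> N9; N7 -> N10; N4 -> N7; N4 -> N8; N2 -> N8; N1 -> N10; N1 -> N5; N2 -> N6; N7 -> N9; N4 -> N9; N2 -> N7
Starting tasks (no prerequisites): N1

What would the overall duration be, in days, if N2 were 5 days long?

Baseline: N1→N3→N7→N9 = 3+8+9+9 = 29 → 29 days.
N2 is off the critical path — its longest chain is 28 days, giving 1 of slack.
That remains the longest chain; total 29 days.

29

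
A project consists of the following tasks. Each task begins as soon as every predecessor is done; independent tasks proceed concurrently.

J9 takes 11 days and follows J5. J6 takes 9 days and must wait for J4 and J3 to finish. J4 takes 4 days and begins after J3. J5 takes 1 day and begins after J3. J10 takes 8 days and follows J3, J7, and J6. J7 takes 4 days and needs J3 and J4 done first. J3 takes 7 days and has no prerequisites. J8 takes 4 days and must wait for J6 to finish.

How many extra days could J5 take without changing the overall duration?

The longest chain is J3→J4→J6→J10 = 7+4+9+8 = 28; overall finish 28 days.
J5 finishes as early as 8 and must finish by 17.
Float = 28 − 19 = 9.

9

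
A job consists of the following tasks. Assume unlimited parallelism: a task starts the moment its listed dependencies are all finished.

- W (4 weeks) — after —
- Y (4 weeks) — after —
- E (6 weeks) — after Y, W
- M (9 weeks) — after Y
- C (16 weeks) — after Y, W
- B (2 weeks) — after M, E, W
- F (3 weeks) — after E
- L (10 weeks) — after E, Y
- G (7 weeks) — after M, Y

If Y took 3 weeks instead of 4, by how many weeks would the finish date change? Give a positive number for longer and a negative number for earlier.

0

Baseline: Y→E→L = 4+6+10 = 20 → 20 weeks.
Y lies on that path, so at 3 weeks the path becomes 19 weeks.
New critical path: W→E→L = 4+6+10 = 20 ⇒ 20 weeks.
Change in finish: 20 − 20 = +0 weeks.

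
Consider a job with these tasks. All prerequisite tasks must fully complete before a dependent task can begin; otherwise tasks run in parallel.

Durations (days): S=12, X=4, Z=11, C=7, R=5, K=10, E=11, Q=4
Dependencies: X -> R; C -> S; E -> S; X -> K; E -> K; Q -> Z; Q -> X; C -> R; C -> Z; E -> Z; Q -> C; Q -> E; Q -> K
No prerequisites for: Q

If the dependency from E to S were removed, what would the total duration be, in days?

Original critical path: Q→E→S = 4+11+12 = 27 ⇒ 27 days.
Without E→S, S's earliest start moves from 15 to 11.
New critical path: Q→E→Z = 4+11+11 = 26 ⇒ 26 days.

26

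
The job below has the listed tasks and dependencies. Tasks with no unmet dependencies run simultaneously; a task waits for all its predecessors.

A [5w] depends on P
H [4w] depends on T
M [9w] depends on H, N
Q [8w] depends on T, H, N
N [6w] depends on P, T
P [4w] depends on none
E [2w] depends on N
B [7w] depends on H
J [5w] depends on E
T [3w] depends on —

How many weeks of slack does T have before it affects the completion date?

The longest chain is P→N→M = 4+6+9 = 19; overall finish 19 weeks.
Longest path through T: 18 weeks (earliest finish 3, latest finish 4).
Slack of T = 1 − 0 = 1 week.

1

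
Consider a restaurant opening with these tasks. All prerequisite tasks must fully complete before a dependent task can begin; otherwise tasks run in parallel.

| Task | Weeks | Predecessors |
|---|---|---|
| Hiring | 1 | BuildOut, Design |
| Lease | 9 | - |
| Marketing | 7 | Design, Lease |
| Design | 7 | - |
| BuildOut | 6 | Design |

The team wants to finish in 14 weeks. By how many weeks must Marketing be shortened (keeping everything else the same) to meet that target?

2

Current finish: 16 weeks; target: 14.
Marketing is on every critical path, so each week cut from Marketing cuts the finish by one (this holds down to a finish of 14).
Need 16 − 14 = 2 weeks off Marketing → Marketing becomes 5 weeks, finish becomes 14.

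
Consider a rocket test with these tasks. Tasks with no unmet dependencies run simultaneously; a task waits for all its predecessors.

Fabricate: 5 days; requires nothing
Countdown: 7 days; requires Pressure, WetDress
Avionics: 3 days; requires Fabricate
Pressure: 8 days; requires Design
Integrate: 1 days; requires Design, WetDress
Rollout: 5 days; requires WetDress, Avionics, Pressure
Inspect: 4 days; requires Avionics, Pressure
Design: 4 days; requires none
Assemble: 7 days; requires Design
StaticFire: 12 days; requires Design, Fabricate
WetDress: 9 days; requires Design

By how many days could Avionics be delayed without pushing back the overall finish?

The longest chain is Design→WetDress→Countdown = 4+9+7 = 20; overall finish 20 days.
The longest chain containing Avionics totals 13 days.
Slack of Avionics = 12 − 5 = 7 days.

7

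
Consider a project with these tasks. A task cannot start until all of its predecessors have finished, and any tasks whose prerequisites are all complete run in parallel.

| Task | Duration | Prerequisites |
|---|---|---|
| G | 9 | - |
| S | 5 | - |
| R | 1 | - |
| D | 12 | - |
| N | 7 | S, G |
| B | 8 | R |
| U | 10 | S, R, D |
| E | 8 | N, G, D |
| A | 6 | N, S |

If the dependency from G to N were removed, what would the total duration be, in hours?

Original critical path: G→N→E = 9+7+8 = 24 ⇒ 24 hours.
Without G→N, N's earliest start moves from 9 to 5.
After: D→U = 12+10 = 22 → 22 hours.

22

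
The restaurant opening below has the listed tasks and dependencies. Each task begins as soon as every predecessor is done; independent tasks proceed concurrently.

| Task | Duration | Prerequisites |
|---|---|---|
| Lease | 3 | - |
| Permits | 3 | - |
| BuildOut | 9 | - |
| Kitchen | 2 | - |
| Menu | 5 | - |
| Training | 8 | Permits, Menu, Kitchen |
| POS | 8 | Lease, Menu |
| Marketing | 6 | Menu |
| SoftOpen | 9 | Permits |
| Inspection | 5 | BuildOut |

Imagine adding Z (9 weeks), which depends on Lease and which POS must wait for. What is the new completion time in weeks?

Originally the job takes 14 weeks.
With Z inserted, POS now waits for max(Lease, Menu, Z).
New critical path: Lease→Z→POS = 3+9+8 = 20 ⇒ 20 weeks.

20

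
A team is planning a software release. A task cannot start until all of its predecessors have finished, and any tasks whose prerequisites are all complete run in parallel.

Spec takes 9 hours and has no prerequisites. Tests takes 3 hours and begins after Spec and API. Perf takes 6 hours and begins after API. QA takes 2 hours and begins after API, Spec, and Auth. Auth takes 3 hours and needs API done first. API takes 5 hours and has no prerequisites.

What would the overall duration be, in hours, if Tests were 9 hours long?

18

Actual critical path: Spec→Tests = 9+3 = 12 ⇒ 12 hours.
Tests lies on that path, so at 9 hours the path becomes 18 hours.
No other chain overtakes it, so the finish is 18 hours.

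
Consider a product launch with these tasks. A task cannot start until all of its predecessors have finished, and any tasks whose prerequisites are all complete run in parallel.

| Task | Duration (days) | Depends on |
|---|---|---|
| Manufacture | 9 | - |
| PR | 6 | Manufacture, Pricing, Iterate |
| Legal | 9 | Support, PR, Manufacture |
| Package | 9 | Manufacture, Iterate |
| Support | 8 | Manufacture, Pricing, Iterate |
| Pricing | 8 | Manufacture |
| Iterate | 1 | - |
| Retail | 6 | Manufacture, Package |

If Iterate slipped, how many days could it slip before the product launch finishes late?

16

Critical path: Manufacture→Pricing→Support→Legal = 9+8+8+9 = 34, so the finish is 34 days.
Longest path through Iterate: 18 days (earliest finish 1, latest finish 17).
Float = 34 − 18 = 16.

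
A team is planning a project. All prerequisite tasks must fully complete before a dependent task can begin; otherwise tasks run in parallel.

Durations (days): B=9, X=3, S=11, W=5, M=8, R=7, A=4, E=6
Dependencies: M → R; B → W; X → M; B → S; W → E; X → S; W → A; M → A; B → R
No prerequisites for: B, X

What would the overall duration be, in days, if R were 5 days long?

Baseline: B→S = 9+11 = 20 → 20 days.
The longest path through R is only 18 days, so R has float 2.
No other chain overtakes it, so the finish is 20 days.

20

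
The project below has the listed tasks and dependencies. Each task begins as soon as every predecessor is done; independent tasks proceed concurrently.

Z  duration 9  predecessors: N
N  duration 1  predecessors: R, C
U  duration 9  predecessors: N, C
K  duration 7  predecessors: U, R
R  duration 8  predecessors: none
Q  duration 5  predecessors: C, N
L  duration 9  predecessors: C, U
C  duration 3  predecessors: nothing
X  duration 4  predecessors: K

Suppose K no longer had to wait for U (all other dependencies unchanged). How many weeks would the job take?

27

Before: longest chain R→N→U→K→X = 8+1+9+7+4 = 29, finish 29.
Without U→K, K's earliest start moves from 18 to 8.
After: R→N→U→L = 8+1+9+9 = 27 → 27 weeks.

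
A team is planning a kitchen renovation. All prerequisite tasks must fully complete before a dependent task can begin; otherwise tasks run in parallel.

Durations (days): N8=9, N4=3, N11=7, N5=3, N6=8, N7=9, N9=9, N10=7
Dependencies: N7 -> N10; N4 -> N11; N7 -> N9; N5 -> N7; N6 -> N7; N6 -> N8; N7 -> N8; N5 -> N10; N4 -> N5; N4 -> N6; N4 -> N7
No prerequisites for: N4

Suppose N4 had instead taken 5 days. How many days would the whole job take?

Actual critical path: N4→N6→N7→N8 = 3+8+9+9 = 29 ⇒ 29 days.
Since N4 is critical, the +2 change carries straight to that chain (now 31 days).
No other chain overtakes it, so the finish is 31 days.

31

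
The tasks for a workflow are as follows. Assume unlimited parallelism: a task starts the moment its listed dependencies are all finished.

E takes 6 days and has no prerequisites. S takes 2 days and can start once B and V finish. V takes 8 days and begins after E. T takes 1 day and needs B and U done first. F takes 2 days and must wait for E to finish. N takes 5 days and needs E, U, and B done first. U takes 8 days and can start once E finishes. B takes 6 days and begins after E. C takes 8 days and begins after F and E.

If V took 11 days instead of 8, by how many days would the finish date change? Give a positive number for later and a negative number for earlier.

0

The binding path is E→U→N = 6+8+5 = 19; finish at 19 days.
The longest path through V is only 16 days, so V has float 3.
No other chain overtakes it, so the finish is 19 days.
Change in finish: 19 − 19 = +0 days.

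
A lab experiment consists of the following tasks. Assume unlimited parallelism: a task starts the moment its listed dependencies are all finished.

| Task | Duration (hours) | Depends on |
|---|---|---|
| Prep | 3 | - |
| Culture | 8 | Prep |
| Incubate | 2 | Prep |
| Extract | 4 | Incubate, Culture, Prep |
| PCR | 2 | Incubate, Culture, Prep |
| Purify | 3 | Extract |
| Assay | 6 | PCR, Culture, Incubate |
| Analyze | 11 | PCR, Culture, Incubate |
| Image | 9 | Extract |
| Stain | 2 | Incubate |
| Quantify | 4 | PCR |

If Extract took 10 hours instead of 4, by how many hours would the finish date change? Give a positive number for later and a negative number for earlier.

6

The binding path is Prep→Culture→Extract→Image = 3+8+4+9 = 24; finish at 24 hours.
Extract lies on that path, so at 10 hours the path becomes 30 hours.
That remains the longest chain; total 30 hours.
Change in finish: 30 − 24 = +6 hours.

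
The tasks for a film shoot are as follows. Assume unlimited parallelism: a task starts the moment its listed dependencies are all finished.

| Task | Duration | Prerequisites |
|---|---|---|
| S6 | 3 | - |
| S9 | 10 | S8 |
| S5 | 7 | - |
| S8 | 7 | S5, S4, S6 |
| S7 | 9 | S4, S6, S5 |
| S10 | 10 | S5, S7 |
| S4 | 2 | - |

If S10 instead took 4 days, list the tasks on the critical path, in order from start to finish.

S5, S8, S9

Actual critical path: S5→S7→S10 = 7+9+10 = 26 ⇒ 26 days.
S10 is on the critical path; changing it to 4 makes that path 20 days.
Now S5→S8→S9 = 7+7+10 = 24 is longest, so the finish becomes 24 days.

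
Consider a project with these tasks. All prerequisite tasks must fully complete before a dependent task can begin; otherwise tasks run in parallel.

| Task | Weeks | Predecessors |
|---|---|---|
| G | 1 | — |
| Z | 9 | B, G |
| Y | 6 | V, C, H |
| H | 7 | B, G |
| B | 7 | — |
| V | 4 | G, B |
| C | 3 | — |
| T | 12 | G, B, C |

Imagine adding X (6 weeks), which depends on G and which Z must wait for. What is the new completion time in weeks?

20

Originally the project takes 20 weeks.
With X inserted, Z now waits for max(B, G, X).
New critical path: B→H→Y = 7+7+6 = 20 ⇒ 20 weeks.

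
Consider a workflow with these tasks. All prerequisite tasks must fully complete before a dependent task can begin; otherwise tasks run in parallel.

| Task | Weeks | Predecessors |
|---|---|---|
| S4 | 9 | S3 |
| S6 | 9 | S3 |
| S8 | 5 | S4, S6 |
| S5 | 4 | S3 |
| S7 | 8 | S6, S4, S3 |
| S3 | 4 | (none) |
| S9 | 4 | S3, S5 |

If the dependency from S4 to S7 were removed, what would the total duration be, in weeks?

21

Before: longest chain S3→S4→S7 = 4+9+8 = 21, finish 21.
Dropping S4→S7 doesn't change S7's earliest start (13); another predecessor still binds.
After: S3→S6→S7 = 4+9+8 = 21 → 21 weeks.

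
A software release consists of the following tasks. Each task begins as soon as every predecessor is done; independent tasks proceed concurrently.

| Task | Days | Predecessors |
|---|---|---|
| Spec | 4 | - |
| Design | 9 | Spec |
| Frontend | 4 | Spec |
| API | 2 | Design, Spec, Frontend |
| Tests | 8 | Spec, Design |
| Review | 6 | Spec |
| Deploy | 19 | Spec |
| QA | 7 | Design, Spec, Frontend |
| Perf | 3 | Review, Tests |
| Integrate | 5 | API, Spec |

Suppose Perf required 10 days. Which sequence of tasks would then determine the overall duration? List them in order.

Spec, Design, Tests, Perf

As given, the longest chain is Spec→Design→Tests→Perf = 4+9+8+3 = 24, so the finish is 24 days.
Since Perf is critical, the +7 change carries straight to that chain (now 31 days).
The critical path is still Spec→Design→Tests→Perf; finish is now 31 days.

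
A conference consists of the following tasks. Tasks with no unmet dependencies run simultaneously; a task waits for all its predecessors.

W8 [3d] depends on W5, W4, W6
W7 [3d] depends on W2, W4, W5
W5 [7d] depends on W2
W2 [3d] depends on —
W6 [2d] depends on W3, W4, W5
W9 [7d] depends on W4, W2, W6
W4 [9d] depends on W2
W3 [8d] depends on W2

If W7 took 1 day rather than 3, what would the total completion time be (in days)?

As given, the longest chain is W2→W4→W6→W9 = 3+9+2+7 = 21, so the finish is 21 days.
W7 has 6 days of float (longest path through it is 15).
That remains the longest chain; total 21 days.

21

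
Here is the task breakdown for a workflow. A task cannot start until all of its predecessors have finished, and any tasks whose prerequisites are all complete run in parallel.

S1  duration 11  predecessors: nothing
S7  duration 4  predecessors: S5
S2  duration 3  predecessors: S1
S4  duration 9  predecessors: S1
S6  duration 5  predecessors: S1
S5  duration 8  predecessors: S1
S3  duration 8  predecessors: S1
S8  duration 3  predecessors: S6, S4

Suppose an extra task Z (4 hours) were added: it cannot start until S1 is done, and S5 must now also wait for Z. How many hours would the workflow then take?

27

Originally the workflow takes 23 hours.
With Z inserted, S5 now waits for max(S1, Z).
New critical path: S1→Z→S5→S7 = 11+4+8+4 = 27 ⇒ 27 hours.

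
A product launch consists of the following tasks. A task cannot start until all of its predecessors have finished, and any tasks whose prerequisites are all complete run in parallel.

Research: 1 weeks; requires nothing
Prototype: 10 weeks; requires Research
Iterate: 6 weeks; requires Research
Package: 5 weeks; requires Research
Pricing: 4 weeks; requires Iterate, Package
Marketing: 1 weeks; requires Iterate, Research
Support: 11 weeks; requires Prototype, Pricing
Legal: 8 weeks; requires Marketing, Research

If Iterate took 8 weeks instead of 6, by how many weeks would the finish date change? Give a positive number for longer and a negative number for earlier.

Baseline: Research→Iterate→Pricing→Support = 1+6+4+11 = 22 → 22 weeks.
Iterate lies on that path, so at 8 weeks the path becomes 24 weeks.
No other chain overtakes it, so the finish is 24 weeks.
Change in finish: 24 − 22 = +2 weeks.

2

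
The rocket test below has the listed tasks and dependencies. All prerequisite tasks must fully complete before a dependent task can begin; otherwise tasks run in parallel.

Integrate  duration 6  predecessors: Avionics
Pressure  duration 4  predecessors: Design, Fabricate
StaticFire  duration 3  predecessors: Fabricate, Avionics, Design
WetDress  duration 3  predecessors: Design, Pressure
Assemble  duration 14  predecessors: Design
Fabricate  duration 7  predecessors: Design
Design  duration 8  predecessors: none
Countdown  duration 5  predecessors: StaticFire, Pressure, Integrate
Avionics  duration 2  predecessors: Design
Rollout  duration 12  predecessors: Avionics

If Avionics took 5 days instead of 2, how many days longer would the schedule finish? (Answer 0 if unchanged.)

Critical path before the change: Design→Fabricate→Pressure→Countdown = 8+7+4+5 = 24 giving 24 days.
The longest path through Avionics is only 22 days, so Avionics has float 2.
New critical path: Design→Avionics→Rollout = 8+5+12 = 25 ⇒ 25 days.
Change in finish: 25 − 24 = +1 days.

1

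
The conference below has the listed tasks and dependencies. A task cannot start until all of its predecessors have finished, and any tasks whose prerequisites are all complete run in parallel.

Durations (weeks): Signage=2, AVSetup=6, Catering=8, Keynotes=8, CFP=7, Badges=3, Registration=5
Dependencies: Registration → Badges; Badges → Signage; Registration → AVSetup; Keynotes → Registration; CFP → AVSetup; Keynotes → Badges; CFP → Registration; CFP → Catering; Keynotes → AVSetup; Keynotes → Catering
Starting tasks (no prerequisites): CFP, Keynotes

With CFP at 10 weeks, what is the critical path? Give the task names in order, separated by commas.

CFP, Registration, AVSetup

Baseline: Keynotes→Registration→AVSetup = 8+5+6 = 19 → 19 weeks.
CFP is off the critical path — its longest chain is 18 weeks, giving 1 of slack.
The binding chain switches to CFP→Registration→AVSetup = 10+5+6 = 21; finish 21 weeks.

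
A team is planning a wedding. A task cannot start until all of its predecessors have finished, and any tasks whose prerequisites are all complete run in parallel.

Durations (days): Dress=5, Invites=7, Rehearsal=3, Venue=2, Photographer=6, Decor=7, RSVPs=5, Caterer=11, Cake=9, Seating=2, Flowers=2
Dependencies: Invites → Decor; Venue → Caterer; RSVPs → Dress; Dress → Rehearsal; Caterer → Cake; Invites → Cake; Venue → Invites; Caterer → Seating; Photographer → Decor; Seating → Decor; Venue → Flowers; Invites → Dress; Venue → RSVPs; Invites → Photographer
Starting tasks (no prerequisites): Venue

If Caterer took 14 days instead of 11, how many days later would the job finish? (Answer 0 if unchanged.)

Critical path before the change: Venue→Caterer→Cake = 2+11+9 = 22 giving 22 days.
Caterer is on the critical path; changing it to 14 makes that path 25 days.
The critical path is still Venue→Caterer→Cake; finish is now 25 days.
Change in finish: 25 − 22 = +3 days.

3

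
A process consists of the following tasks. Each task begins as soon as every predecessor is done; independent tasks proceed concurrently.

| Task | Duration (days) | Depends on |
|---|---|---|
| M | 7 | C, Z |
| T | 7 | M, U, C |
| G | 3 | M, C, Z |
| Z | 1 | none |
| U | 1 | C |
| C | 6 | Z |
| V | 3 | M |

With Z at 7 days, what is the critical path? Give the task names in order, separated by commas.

Baseline: Z→C→M→T = 1+6+7+7 = 21 → 21 days.
Z is on the critical path; changing it to 7 makes that path 27 days.
The critical path is still Z→C→M→T; finish is now 27 days.

Z, C, M, T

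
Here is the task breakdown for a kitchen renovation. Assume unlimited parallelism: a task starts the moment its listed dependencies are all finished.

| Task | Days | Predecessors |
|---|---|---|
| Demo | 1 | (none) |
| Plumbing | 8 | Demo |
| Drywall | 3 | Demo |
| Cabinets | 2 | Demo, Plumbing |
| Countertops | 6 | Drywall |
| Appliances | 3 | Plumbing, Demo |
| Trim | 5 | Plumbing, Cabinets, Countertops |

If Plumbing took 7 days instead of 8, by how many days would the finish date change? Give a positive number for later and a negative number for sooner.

-1

As given, the longest chain is Demo→Plumbing→Cabinets→Trim = 1+8+2+5 = 16, so the finish is 16 days.
Plumbing is on the critical path; changing it to 7 makes that path 15 days.
The critical path is still Demo→Plumbing→Cabinets→Trim; finish is now 15 days.
Change in finish: 15 − 16 = -1 days.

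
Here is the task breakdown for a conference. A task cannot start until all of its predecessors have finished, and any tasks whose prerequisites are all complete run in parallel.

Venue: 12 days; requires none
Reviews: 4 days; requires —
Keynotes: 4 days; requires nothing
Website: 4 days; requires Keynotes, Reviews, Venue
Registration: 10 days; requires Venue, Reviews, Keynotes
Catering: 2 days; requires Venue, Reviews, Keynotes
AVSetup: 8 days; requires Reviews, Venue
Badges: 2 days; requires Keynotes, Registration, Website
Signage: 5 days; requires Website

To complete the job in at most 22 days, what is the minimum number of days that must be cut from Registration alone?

2

Current finish: 24 days; target: 22.
Registration is on every critical path, so each day cut from Registration cuts the finish by one (this holds down to a finish of 21).
Need 24 − 22 = 2 days off Registration → Registration becomes 8 days, finish becomes 22.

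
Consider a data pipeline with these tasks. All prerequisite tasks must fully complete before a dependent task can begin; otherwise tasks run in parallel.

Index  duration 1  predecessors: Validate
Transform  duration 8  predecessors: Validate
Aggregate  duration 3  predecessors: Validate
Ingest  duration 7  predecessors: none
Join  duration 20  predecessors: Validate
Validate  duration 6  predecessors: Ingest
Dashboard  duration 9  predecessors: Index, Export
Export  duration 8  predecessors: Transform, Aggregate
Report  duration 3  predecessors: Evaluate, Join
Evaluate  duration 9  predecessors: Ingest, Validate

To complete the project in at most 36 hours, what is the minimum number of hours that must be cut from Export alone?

2

Current finish: 38 hours; target: 36.
Export is on every critical path, so each hour cut from Export cuts the finish by one (this holds down to a finish of 36).
Need 38 − 36 = 2 hours off Export → Export becomes 6 hours, finish becomes 36.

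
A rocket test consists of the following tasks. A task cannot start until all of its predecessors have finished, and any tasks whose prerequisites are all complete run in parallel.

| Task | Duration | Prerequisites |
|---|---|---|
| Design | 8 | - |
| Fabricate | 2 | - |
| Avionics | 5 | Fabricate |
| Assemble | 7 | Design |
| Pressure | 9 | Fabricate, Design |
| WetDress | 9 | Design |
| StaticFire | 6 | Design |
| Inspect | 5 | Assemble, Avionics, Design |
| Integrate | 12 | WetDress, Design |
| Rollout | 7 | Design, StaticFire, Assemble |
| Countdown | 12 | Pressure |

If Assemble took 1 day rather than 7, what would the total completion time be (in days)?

As given, the longest chain is Design→Pressure→Countdown = 8+9+12 = 29, so the finish is 29 days.
Assemble is off the critical path — its longest chain is 22 days, giving 7 of slack.
No other chain overtakes it, so the finish is 29 days.

29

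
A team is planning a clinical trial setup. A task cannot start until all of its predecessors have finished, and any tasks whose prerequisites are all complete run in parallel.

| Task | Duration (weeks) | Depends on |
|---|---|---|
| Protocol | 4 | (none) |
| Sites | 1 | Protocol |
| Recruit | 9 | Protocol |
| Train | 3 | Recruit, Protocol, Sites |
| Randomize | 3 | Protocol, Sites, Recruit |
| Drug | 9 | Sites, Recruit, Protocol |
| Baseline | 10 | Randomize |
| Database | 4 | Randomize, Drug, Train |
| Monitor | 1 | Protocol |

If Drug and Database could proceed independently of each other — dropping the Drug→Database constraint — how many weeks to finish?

26

Original critical path: Protocol→Recruit→Randomize→Baseline = 4+9+3+10 = 26 ⇒ 26 weeks.
Without Drug→Database, Database's earliest start moves from 22 to 16.
After: Protocol→Recruit→Randomize→Baseline = 4+9+3+10 = 26 → 26 weeks.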